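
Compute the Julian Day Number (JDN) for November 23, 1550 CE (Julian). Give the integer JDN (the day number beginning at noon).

Equivalently 3 December 1550 (proleptic Gregorian).
JDN 2400001 is 17 November 1858 CE (Gregorian), MJD 0; the target day is −112479 days from there, so JDN = 2287522.

2287522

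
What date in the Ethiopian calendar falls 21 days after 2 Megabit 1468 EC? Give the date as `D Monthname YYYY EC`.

JDN of 2 Megabit 1468 EC = 2260224.
2260224 + 21 = 2260245.
JDN 2260245 in the Ethiopian calendar is 23 Megabit 1468 EC.

23 Megabit 1468 EC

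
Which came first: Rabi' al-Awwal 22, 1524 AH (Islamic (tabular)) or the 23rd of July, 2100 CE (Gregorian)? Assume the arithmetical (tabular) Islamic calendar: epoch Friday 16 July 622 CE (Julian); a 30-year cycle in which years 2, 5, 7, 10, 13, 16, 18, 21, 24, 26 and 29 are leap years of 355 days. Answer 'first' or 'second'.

first

First date → JDN 2488220; second date → JDN 2488273.
JDN 2488220 < JDN 2488273, so the first date is earlier.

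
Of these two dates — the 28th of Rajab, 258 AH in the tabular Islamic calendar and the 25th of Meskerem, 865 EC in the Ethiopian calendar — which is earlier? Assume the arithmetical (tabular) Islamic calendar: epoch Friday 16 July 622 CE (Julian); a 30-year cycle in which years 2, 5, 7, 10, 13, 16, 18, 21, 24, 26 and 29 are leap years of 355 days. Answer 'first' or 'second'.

first

First date → JDN 2039716; second date → JDN 2039821.
JDN 2039716 < JDN 2039821, so the first date is earlier.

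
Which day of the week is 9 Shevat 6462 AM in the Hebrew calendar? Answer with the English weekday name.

Thursday

In the Gregorian calendar this is 30 January 2702 (JDN 2707974).
JDN 2707974 mod 7 = 3, and JDN 0 was a Monday, so this is a Thursday.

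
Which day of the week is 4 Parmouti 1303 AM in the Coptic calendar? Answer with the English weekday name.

This is JDN 2300798 (9 April 1587 Gregorian).
JDN 2300798 mod 7 = 3, and JDN 0 was a Monday, so this is a Thursday.

Thursday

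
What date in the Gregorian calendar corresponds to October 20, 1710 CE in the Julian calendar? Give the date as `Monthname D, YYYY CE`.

October 31, 1710 CE

For dates in this range the Gregorian date is 11 days ahead of the Julian.
20 October 1710 Julian + 11 days → 31 October 1710 Gregorian.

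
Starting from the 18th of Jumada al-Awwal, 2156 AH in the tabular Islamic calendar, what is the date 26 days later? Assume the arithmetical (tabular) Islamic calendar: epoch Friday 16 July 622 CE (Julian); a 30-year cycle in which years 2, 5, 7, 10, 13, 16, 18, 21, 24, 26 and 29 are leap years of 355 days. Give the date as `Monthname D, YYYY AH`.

The starting date is JDN 2712235; 2712235 + 26 = 2712261.
JDN 2712261 corresponds to Jumada al-Thani 14, 2156 AH.

Jumada al-Thani 14, 2156 AH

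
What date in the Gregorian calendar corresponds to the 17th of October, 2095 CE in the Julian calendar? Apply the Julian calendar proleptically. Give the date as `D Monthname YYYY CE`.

At this point the Julian calendar is 13 days behind the Gregorian.
17 October 2095 Julian + 13 days → 30 October 2095 Gregorian.

30 October 2095 CE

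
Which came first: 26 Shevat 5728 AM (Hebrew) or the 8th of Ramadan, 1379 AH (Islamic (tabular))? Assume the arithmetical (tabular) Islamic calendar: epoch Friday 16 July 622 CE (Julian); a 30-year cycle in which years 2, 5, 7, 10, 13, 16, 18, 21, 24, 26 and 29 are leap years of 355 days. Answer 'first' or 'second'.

The two dates have Julian Day Numbers 2439912 and 2437000 respectively.
Since 2437000 < 2439912, the second date comes first.

second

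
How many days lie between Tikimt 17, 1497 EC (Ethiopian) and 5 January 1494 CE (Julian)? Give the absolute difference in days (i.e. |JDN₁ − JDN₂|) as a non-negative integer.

3935

First date → JDN 2270681; second date → JDN 2266746.
The interval is |2270681 − 2266746| = 3935 days.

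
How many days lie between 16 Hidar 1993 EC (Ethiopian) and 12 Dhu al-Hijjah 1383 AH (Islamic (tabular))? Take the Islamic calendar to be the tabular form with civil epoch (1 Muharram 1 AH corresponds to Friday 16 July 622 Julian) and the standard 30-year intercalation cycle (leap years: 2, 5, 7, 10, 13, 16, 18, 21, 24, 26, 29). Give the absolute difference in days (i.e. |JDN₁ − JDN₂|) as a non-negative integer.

13363

JDN of the first date = 2451874.
JDN of the second date = 2438511.
|2438511 − 2451874| = 13363.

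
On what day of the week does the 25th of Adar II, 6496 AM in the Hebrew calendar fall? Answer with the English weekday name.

Monday

Equivalently 30 March 2736 Gregorian, JDN 2720452.
JDN 2720452 mod 7 = 0, and JDN 0 was a Monday, so this is a Monday.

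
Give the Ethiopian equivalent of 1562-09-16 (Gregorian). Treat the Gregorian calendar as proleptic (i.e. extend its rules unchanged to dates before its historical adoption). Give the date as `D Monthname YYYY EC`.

Both dates share Julian Day Number 2291827; in the Ethiopian calendar that is 9 Meskerem 1555 EC.

9 Meskerem 1555 EC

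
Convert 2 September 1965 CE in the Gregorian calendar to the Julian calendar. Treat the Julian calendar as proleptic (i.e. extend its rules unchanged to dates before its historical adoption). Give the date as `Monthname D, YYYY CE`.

At this point the Julian calendar is 13 days behind the Gregorian.
2 September 1965 Gregorian − 13 days → 20 August 1965 Julian.

August 20, 1965 CE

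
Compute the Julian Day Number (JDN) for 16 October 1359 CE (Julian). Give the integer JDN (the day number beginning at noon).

2217721

Equivalently 24 October 1359 (proleptic Gregorian).
JDN 2299161 is 15 October 1582 CE (Gregorian); the target day is −81440 days from there, so JDN = 2217721.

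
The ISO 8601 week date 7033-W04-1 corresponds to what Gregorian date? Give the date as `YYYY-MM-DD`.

ISO week 1 of 7033 is the week containing the first Thursday of 7033.
Week 4, day 1 (Monday) lands on 7033-01-21.

7033-01-21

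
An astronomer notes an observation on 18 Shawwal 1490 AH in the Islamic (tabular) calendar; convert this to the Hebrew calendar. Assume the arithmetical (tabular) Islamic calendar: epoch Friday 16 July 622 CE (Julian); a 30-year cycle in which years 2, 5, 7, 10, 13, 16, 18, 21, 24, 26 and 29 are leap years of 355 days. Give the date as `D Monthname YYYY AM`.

19 Tevet 5828 AM

The source date corresponds to 25 December 2067 in the Gregorian calendar (JDN 2476375).
That day falls on 19 Tevet 5828 AM in the Hebrew calendar.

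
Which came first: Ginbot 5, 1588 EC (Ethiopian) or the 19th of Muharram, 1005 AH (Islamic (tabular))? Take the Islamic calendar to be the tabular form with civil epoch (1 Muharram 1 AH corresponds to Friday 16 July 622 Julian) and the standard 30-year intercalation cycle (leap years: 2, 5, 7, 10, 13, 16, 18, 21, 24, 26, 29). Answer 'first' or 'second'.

The two dates have Julian Day Numbers 2304117 and 2304242 respectively.
Since 2304117 < 2304242, the first date comes first.

first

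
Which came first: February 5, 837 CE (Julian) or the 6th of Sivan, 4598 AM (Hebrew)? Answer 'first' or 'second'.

first

The two dates have Julian Day Numbers 2026808 and 2027290 respectively.
Since 2026808 < 2027290, the first date comes first.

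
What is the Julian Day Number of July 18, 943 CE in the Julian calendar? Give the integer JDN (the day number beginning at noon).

Equivalently 23 July 943 (proleptic Gregorian).
JDN 2400001 is 17 November 1858 CE (Gregorian), MJD 0; the target day is −334314 days from there, so JDN = 2065687.

2065687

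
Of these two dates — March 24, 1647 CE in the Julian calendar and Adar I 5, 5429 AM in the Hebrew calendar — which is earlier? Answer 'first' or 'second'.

first

The two dates have Julian Day Numbers 2322707 and 2330687 respectively.
Since 2322707 < 2330687, the first date comes first.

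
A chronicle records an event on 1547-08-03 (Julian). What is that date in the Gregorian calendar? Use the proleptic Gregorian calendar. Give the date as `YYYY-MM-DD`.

1547-08-13

For dates in this range the Gregorian date is 10 days ahead of the Julian.
3 August 1547 Julian + 10 days → 13 August 1547 Gregorian.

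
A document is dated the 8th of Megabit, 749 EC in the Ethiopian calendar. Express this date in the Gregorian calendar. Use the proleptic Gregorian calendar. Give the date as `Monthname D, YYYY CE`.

March 8, 757 CE

Both dates share Julian Day Number 1997615; in the Gregorian calendar that is 8 March 757 CE.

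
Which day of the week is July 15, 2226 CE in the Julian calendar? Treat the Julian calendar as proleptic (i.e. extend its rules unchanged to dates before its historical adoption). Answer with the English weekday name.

Equivalently 30 July 2226 Gregorian, JDN 2534300.
JDN 2534300 mod 7 = 6, and JDN 0 was a Monday, so this is a Sunday.

Sunday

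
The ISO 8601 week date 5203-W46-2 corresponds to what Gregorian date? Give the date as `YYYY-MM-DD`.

5203-11-11

ISO week 1 of 5203 is the week containing the first Thursday of 5203.
Week 46, day 2 (Tuesday) lands on 5203-11-11.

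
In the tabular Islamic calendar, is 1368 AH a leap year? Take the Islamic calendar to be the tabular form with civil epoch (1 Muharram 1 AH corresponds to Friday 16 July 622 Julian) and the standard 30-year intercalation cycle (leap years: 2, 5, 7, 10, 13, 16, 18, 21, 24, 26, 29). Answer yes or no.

yes

Year 1368 AH is year 18 of its 30-year cycle; leap positions are 2, 5, 7, 10, 13, 16, 18, 21, 24, 26, 29, so it is a leap year (355 days).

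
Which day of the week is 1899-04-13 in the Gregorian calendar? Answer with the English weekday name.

Thursday

JDN 2414758 mod 7 = 3, and JDN 0 was a Monday, so this is a Thursday.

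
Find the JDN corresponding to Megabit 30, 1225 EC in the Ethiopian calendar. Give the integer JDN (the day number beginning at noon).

2171496

In the proleptic Gregorian calendar the same day is 2 April 1233.
JDN 2299161 is 15 October 1582 CE (Gregorian); the target day is −127665 days from there, so JDN = 2171496.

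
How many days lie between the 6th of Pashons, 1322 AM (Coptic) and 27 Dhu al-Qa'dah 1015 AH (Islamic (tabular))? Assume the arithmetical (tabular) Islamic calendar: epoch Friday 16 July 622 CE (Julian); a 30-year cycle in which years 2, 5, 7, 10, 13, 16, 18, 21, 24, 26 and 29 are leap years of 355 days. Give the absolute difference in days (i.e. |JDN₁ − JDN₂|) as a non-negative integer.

319

JDN of the first date = 2307770.
JDN of the second date = 2308089.
|2308089 − 2307770| = 319.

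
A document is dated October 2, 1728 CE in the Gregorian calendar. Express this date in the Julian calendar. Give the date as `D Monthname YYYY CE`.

The Julian–Gregorian offset here is 11 days (Julian trailing).
2 October 1728 Gregorian − 11 days → 21 September 1728 Julian.

21 September 1728 CE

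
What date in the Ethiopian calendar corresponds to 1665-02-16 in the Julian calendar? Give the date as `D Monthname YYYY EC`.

22 Yekatit 1657 EC

Both dates share Julian Day Number 2329246; in the Ethiopian calendar that is 22 Yekatit 1657 EC.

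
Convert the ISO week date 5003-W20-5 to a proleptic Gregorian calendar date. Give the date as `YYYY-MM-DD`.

ISO week 1 of 5003 is the week containing the first Thursday of 5003.
Week 20, day 5 (Friday) lands on 5003-05-20.

5003-05-20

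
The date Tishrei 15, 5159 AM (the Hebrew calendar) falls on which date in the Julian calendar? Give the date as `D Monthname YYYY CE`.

26 September 1398 CE

The source date corresponds to 4 October 1398 in the proleptic Gregorian calendar (JDN 2231946).
That day falls on 26 September 1398 CE in the Julian calendar.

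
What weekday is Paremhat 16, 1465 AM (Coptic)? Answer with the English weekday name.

Sunday

This is JDN 2359951 (23 March 1749 Gregorian).
2359951 ≡ 6 (mod 7); counting from Monday = 0 gives Sunday.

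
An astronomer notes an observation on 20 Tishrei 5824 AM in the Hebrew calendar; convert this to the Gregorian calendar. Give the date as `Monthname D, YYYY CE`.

October 13, 2063 CE

Julian Day Number of the source date = 2474841.
Converting JDN 2474841 to the Gregorian calendar gives 13 October 2063 CE.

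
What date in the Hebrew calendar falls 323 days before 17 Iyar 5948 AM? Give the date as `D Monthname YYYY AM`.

19 Sivan 5947 AM

The starting date is JDN 2520345; 2520345 − 323 = 2520022.
JDN 2520022 corresponds to 19 Sivan 5947 AM.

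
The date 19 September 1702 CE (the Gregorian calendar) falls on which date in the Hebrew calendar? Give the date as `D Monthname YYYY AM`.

Both dates share Julian Day Number 2342964; in the Hebrew calendar that is 26 Elul 5462 AM.

26 Elul 5462 AM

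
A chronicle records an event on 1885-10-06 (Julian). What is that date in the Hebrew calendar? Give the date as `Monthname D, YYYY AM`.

Julian Day Number of the source date = 2409833.
Converting JDN 2409833 to the Hebrew calendar gives 9 Cheshvan 5646 AM.

Cheshvan 9, 5646 AM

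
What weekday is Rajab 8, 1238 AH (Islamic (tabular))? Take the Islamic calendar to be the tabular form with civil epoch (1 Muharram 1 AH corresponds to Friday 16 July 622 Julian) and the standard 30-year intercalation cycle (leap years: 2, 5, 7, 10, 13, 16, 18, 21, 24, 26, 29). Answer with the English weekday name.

In the Gregorian calendar this is 21 March 1823 (JDN 2386976).
Since JDN mod 7 = 4 (0 = Monday), the day is Friday.

Friday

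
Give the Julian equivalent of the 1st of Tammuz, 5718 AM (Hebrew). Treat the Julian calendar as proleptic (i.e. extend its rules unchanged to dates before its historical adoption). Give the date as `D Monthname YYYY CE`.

Julian Day Number of the source date = 2436374.
Converting JDN 2436374 to the Julian calendar gives 6 June 1958 CE.

6 June 1958 CE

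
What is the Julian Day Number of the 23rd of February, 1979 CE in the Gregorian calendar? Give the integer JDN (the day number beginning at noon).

2443928

JDN 2451545 is 1 January 2000 CE (Gregorian); the target day is −7617 days from there, so JDN = 2443928.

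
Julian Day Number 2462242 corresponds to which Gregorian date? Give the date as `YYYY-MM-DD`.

2029-04-15

JDN 2451545 is 1 Jan 2000; 2462242 is +10697 days from there.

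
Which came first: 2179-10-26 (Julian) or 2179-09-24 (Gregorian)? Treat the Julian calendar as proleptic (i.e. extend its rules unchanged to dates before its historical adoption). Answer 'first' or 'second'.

Converting both to JDN: 2517236 vs 2517190; the smaller is the second.

second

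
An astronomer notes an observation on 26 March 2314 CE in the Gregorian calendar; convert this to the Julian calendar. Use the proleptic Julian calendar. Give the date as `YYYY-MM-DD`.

The Julian–Gregorian offset here is 16 days (Julian trailing).
26 March 2314 Gregorian − 16 days → 10 March 2314 Julian.

2314-03-10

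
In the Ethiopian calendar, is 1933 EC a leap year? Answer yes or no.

no

1933 mod 4 = 1; in the Ethiopian calendar a year is leap when year mod 4 = 3, so it is a common year.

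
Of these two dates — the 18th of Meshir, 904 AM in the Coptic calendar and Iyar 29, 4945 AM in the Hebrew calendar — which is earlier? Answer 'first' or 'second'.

First date → JDN 2155018; second date → JDN 2154001.
JDN 2154001 < JDN 2155018, so the second date is earlier.

second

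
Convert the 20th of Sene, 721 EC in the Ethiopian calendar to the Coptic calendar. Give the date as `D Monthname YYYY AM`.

20 Paoni 445 AM

The source date corresponds to 18 June 729 in the proleptic Gregorian calendar (JDN 1987490).
That day falls on 20 Paoni 445 AM in the Coptic calendar.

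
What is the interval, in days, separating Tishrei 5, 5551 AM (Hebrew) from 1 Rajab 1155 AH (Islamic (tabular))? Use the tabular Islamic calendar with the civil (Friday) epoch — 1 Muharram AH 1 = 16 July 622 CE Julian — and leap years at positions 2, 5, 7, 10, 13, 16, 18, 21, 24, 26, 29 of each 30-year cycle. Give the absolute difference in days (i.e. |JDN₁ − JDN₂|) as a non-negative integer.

JDN of the first date = 2375100.
JDN of the second date = 2357556.
|2357556 − 2375100| = 17544.

17544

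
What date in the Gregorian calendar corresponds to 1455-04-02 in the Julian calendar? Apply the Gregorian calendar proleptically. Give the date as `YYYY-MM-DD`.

1455-04-11

The Julian–Gregorian offset here is 9 days (Julian trailing).
2 April 1455 Julian + 9 days → 11 April 1455 Gregorian.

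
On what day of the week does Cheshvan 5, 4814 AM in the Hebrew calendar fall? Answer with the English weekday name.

Wednesday

Equivalently 26 October 1053 Gregorian, JDN 2105959.
JDN 2105959 mod 7 = 2, and JDN 0 was a Monday, so this is a Wednesday.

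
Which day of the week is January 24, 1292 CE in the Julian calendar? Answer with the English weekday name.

Thursday

Equivalently 31 January 1292 Gregorian, JDN 2192984.
JDN 2192984 mod 7 = 3, and JDN 0 was a Monday, so this is a Thursday.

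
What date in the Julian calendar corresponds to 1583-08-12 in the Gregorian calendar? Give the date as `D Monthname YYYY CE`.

2 August 1583 CE

The Julian–Gregorian offset here is 10 days (Julian trailing).
12 August 1583 Gregorian − 10 days → 2 August 1583 Julian.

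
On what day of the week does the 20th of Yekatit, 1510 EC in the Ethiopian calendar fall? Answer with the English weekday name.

Sunday

This is JDN 2275552 (24 February 1518 Gregorian).
JDN 2275552 mod 7 = 6, and JDN 0 was a Monday, so this is a Sunday.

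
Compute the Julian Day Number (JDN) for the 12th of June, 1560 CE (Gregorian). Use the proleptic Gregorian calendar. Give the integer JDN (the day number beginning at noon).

2291001

JDN 2400001 is 17 November 1858 CE (Gregorian), MJD 0; the target day is −109000 days from there, so JDN = 2291001.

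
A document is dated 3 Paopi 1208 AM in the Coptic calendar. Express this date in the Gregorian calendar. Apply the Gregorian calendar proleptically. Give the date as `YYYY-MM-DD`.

1491-10-10

Both dates share Julian Day Number 2265919; in the Gregorian calendar that is 10 October 1491 CE.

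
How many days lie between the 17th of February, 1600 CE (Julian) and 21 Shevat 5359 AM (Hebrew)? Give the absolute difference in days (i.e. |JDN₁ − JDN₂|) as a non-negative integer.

JDN of the first date = 2305505.
JDN of the second date = 2305129.
|2305129 − 2305505| = 376.

376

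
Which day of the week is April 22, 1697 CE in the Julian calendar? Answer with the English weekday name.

Thursday

In the Gregorian calendar this is 2 May 1697 (JDN 2340999).
Since JDN mod 7 = 3 (0 = Monday), the day is Thursday.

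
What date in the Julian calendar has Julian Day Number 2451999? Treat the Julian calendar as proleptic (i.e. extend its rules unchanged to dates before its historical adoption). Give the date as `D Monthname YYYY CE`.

JDN 2451999 is 30 March 2001 in the Gregorian calendar.
In the Julian calendar that day is 17 March 2001 CE.

17 March 2001 CE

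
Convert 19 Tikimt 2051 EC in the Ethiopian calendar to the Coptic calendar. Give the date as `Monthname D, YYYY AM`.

The source date corresponds to 29 October 2058 in the Gregorian calendar (JDN 2473031).
That day falls on 19 Paopi 1775 AM in the Coptic calendar.

Paopi 19, 1775 AM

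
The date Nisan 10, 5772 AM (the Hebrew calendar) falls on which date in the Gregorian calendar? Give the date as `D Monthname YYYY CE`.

Julian Day Number of the source date = 2456020.
Converting JDN 2456020 to the Gregorian calendar gives 2 April 2012 CE.

2 April 2012 CE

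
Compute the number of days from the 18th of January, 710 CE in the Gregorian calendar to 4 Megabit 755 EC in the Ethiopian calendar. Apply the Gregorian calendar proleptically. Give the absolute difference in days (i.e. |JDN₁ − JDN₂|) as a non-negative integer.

First date → JDN 1980399; second date → JDN 1999802.
The interval is |1980399 − 1999802| = 19403 days.

19403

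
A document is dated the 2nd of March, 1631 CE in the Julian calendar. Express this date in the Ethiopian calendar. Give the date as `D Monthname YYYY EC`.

6 Megabit 1623 EC

Julian Day Number of the source date = 2316841.
Converting JDN 2316841 to the Ethiopian calendar gives 6 Megabit 1623 EC.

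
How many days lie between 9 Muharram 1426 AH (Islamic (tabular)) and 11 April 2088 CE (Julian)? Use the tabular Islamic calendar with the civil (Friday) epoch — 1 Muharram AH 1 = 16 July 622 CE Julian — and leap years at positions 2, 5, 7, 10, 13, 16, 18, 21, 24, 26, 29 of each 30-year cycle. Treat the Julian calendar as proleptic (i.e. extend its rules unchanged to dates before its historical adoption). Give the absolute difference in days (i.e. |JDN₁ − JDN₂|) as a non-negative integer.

30381

First date → JDN 2453420; second date → JDN 2483801.
The interval is |2453420 − 2483801| = 30381 days.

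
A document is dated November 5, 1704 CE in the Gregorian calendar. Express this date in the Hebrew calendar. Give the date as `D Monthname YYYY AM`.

8 Cheshvan 5465 AM

Both dates share Julian Day Number 2343742; in the Hebrew calendar that is 8 Cheshvan 5465 AM.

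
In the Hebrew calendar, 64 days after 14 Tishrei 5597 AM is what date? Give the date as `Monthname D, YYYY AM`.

Counting 64 days forward from JDN 2391913 reaches JDN 2391977, which is Kislev 19, 5597 AM.

Kislev 19, 5597 AM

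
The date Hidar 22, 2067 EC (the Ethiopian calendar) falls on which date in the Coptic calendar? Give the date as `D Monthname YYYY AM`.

22 Hathor 1791 AM

Both dates share Julian Day Number 2478908; in the Coptic calendar that is 22 Hathor 1791 AM.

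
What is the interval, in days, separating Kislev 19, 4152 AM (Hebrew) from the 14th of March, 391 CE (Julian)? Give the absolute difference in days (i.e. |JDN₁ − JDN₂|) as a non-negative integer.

First date → JDN 1864206; second date → JDN 1863943.
The interval is |1864206 − 1863943| = 263 days.

263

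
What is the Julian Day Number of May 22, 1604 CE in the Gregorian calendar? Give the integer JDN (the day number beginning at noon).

JDN 2400001 is 17 November 1858 CE (Gregorian), MJD 0; the target day is −92950 days from there, so JDN = 2307051.

2307051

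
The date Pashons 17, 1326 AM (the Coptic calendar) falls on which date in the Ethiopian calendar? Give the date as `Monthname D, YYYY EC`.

Both dates share Julian Day Number 2309242; in the Ethiopian calendar that is 17 Ginbot 1602 EC.

Ginbot 17, 1602 EC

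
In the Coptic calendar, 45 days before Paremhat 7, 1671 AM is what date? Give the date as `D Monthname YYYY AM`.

22 Tobi 1671 AM

JDN of Paremhat 7, 1671 AM = 2435183.
2435183 − 45 = 2435138.
JDN 2435138 in the Coptic calendar is 22 Tobi 1671 AM.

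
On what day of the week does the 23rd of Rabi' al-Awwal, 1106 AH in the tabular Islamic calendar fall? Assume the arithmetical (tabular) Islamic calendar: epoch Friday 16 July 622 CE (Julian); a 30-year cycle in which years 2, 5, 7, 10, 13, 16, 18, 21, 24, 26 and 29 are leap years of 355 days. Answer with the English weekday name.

Thursday

In the Gregorian calendar this is 11 November 1694 (JDN 2340096).
2340096 ≡ 3 (mod 7); counting from Monday = 0 gives Thursday.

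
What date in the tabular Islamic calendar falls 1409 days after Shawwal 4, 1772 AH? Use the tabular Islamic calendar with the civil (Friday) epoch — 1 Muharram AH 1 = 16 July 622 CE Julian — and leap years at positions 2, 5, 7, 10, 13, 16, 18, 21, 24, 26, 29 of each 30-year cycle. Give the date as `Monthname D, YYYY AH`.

Ramadan 25, 1776 AH

JDN of Shawwal 4, 1772 AH = 2576292.
2576292 + 1409 = 2577701.
JDN 2577701 in the tabular Islamic calendar is Ramadan 25, 1776 AH.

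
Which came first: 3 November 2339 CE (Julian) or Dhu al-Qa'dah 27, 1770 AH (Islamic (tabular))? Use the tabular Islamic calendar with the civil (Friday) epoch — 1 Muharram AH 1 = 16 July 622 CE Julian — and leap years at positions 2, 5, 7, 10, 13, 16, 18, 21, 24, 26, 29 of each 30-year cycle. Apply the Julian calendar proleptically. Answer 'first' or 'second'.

Converting both to JDN: 2575684 vs 2575636; the smaller is the second.

second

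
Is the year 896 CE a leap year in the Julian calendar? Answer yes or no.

yes

896 mod 4 = 0, so it is a leap year in the Julian calendar.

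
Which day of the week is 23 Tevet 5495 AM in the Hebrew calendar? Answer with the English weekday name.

This is JDN 2354772 (17 January 1735 Gregorian).
2354772 ≡ 0 (mod 7); counting from Monday = 0 gives Monday.

Monday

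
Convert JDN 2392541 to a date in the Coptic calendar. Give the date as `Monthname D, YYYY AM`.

Paoni 9, 1554 AM

The Gregorian equivalent of JDN 2392541 is 15 June 1838.
In the Coptic calendar that day is Paoni 9, 1554 AM.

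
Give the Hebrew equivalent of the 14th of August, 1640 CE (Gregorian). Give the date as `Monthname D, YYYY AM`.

Av 26, 5400 AM

Julian Day Number of the source date = 2320284.
Converting JDN 2320284 to the Hebrew calendar gives 26 Av 5400 AM.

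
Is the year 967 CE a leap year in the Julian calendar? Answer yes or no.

no

967 mod 4 = 3, so it is a common year in the Julian calendar.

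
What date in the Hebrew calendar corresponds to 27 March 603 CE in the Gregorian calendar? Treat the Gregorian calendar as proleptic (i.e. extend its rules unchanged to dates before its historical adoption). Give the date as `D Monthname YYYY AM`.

6 Nisan 4363 AM

Julian Day Number of the source date = 1941386.
Converting JDN 1941386 to the Hebrew calendar gives 6 Nisan 4363 AM.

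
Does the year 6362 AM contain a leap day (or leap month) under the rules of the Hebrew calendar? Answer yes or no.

Hebrew year 6362 is year 16 of its 19-year Metonic cycle; leap years are at positions 3, 6, 8, 11, 14, 17, 19, so it is a common year (12 months).

no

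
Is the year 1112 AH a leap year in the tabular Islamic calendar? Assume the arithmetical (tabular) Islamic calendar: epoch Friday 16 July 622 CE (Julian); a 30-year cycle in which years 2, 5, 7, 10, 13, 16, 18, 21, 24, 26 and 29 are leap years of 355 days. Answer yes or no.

Year 1112 AH is year 2 of its 30-year cycle; leap positions are 2, 5, 7, 10, 13, 16, 18, 21, 24, 26, 29, so it is a leap year (355 days).

yes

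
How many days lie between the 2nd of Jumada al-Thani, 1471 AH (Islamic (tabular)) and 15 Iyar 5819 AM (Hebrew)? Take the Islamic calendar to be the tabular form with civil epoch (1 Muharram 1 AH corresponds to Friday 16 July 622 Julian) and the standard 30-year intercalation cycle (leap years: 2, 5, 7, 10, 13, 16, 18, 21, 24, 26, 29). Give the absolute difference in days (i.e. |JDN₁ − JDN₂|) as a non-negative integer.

First date → JDN 2469508; second date → JDN 2473212.
The interval is |2469508 − 2473212| = 3704 days.

3704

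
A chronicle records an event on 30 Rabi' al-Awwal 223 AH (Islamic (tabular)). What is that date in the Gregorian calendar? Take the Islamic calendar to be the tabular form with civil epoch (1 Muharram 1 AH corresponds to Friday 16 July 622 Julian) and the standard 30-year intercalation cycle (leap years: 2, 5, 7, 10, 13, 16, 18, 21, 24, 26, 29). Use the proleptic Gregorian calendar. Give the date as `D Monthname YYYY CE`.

Both dates share Julian Day Number 2027197; in the Gregorian calendar that is 5 March 838 CE.

5 March 838 CE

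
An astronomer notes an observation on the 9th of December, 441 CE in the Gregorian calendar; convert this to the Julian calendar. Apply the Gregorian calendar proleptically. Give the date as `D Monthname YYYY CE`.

8 December 441 CE

The Julian–Gregorian offset here is 1 day (Julian trailing).
9 December 441 Gregorian − 1 day → 8 December 441 Julian.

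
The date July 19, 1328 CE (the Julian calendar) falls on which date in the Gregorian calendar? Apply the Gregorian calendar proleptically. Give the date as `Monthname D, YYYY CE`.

For dates in this range the Gregorian date is 8 days ahead of the Julian.
19 July 1328 Julian + 8 days → 27 July 1328 Gregorian.

July 27, 1328 CE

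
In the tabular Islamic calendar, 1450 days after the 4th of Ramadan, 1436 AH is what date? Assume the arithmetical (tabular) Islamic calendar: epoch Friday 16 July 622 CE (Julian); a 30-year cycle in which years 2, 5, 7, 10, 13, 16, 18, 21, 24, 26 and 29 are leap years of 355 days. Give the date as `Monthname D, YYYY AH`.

Shawwal 6, 1440 AH

The starting date is JDN 2457195; 2457195 + 1450 = 2458645.
JDN 2458645 corresponds to Shawwal 6, 1440 AH.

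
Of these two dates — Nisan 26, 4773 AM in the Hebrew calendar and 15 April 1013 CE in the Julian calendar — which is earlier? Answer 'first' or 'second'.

first

The two dates have Julian Day Numbers 2091155 and 2091161 respectively.
Since 2091155 < 2091161, the first date comes first.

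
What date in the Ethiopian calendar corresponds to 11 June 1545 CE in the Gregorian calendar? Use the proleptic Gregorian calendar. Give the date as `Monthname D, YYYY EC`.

Julian Day Number of the source date = 2285521.
Converting JDN 2285521 to the Ethiopian calendar gives 7 Sene 1537 EC.

Sene 7, 1537 EC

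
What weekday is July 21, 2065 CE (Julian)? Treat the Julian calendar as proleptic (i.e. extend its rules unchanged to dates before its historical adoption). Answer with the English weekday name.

In the Gregorian calendar this is 3 August 2065 (JDN 2475501).
2475501 ≡ 0 (mod 7); counting from Monday = 0 gives Monday.

Monday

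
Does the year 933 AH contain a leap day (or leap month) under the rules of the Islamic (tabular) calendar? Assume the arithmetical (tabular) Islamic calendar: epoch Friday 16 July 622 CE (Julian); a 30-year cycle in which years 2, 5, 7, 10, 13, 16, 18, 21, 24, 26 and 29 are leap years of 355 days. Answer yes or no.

Year 933 AH is year 3 of its 30-year cycle; leap positions are 2, 5, 7, 10, 13, 16, 18, 21, 24, 26, 29, so it is a common year (354 days).

no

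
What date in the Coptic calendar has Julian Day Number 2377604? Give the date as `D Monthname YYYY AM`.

The Gregorian equivalent of JDN 2377604 is 22 July 1797.
In the Coptic calendar that day is 17 Epip 1513 AM.

17 Epip 1513 AM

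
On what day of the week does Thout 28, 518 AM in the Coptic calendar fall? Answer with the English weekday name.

This is JDN 2013891 (29 September 801 Gregorian).
2013891 ≡ 5 (mod 7); counting from Monday = 0 gives Saturday.

Saturday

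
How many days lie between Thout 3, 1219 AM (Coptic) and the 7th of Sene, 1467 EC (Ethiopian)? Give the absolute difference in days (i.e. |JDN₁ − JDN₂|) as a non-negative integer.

9953

JDN of the first date = 2269906.
JDN of the second date = 2259953.
|2259953 − 2269906| = 9953.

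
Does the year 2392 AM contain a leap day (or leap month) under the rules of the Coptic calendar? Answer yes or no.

2392 mod 4 = 0; in the Coptic calendar a year is leap when year mod 4 = 3, so it is a common year.

no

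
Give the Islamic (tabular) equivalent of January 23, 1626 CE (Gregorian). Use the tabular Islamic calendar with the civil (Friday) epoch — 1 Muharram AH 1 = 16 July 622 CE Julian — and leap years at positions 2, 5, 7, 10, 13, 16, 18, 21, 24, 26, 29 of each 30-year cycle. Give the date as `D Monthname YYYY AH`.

24 Rabi' al-Thani 1035 AH

Both dates share Julian Day Number 2314967; in the tabular Islamic calendar that is 24 Rabi' al-Thani 1035 AH.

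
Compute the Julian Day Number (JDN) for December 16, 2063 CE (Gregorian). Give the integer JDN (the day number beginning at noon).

2474905

JDN 2451545 is 1 January 2000 CE (Gregorian); the target day is +23360 days from there, so JDN = 2474905.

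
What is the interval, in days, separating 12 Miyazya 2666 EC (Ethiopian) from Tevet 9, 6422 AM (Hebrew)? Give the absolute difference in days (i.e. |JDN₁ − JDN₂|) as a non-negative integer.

First date → JDN 2697833; second date → JDN 2693327.
The interval is |2697833 − 2693327| = 4506 days.

4506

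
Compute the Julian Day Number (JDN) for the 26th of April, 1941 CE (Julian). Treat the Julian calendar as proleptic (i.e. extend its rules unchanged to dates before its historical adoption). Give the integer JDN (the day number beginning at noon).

Equivalently 9 May 1941 (Gregorian).
JDN 2400001 is 17 November 1858 CE (Gregorian), MJD 0; the target day is +30123 days from there, so JDN = 2430124.

2430124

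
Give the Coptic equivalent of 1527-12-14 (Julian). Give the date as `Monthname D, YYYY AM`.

The source date corresponds to 24 December 1527 in the proleptic Gregorian calendar (JDN 2279142).
That day falls on 17 Koiak 1244 AM in the Coptic calendar.

Koiak 17, 1244 AM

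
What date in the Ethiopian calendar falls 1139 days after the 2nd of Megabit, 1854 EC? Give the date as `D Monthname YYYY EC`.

15 Miyazya 1857 EC

Counting 1139 days forward from JDN 2401210 reaches JDN 2402349, which is 15 Miyazya 1857 EC.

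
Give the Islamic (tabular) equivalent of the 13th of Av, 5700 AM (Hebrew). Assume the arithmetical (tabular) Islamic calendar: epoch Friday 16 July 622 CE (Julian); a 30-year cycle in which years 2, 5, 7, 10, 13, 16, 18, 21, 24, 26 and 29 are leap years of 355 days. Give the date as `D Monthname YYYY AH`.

The source date corresponds to 17 August 1940 in the Gregorian calendar (JDN 2429859).
That day falls on 13 Rajab 1359 AH in the tabular Islamic calendar.

13 Rajab 1359 AH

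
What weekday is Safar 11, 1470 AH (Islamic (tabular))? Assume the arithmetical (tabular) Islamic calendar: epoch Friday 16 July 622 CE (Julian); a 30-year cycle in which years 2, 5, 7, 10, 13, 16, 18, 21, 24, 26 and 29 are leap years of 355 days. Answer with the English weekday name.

In the Gregorian calendar this is 30 November 2047 (JDN 2469045).
Since JDN mod 7 = 5 (0 = Monday), the day is Saturday.

Saturday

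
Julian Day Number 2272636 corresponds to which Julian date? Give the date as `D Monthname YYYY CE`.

20 February 1510 CE

JDN 2272636 is 2 March 1510 in the proleptic Gregorian calendar.
In the Julian calendar that day is 20 February 1510 CE.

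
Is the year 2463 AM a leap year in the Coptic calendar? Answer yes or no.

yes

2463 mod 4 = 3; in the Coptic calendar a year is leap when year mod 4 = 3, so it is a leap year.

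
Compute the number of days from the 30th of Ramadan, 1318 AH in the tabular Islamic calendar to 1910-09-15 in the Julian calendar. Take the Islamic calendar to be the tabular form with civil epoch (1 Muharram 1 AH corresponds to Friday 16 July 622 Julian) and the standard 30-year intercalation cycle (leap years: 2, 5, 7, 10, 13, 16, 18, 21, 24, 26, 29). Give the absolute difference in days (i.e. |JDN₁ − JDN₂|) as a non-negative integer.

JDN of the first date = 2415406.
JDN of the second date = 2418943.
|2418943 − 2415406| = 3537.

3537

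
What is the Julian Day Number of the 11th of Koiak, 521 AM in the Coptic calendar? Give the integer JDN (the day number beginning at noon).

Equivalently 11 December 804 (proleptic Gregorian).
JDN 2400001 is 17 November 1858 CE (Gregorian), MJD 0; the target day is −384941 days from there, so JDN = 2015060.

2015060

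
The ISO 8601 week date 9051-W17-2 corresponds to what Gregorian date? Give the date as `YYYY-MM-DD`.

9051-04-22

ISO week 1 of 9051 is the week containing the first Thursday of 9051.
Week 17, day 2 (Tuesday) lands on 9051-04-22.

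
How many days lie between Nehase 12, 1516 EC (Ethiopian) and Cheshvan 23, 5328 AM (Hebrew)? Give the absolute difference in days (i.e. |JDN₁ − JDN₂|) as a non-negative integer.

15787

JDN of the first date = 2277916.
JDN of the second date = 2293703.
|2293703 − 2277916| = 15787.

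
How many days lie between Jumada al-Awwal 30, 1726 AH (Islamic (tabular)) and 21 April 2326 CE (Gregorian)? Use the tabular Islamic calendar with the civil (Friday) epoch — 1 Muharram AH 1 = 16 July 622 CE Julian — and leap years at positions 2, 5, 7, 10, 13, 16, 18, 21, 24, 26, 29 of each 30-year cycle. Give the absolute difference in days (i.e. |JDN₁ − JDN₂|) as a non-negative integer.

First date → JDN 2559869; second date → JDN 2570724.
The interval is |2559869 − 2570724| = 10855 days.

10855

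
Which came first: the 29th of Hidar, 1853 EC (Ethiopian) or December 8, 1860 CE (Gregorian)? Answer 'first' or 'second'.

The two dates have Julian Day Numbers 2400752 and 2400753 respectively.
Since 2400752 < 2400753, the first date comes first.

first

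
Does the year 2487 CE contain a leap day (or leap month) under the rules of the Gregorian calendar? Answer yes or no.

no

2487 is not divisible by 4, so it is a common year.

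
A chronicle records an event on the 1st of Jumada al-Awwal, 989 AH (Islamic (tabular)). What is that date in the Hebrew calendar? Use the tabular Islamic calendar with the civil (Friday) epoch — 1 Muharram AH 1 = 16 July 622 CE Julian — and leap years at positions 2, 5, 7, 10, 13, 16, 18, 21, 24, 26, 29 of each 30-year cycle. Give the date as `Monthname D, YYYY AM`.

Tammuz 2, 5341 AM

Julian Day Number of the source date = 2298672.
Converting JDN 2298672 to the Hebrew calendar gives 2 Tammuz 5341 AM.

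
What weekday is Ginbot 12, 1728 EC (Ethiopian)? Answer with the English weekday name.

Friday

In the Gregorian calendar this is 18 May 1736 (JDN 2355259).
Since JDN mod 7 = 4 (0 = Monday), the day is Friday.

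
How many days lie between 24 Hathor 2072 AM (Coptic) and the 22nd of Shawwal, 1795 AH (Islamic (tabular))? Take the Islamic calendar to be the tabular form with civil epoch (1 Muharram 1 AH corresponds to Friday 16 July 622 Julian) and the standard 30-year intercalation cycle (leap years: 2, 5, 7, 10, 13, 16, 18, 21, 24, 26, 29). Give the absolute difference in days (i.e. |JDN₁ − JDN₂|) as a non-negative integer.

First date → JDN 2581546; second date → JDN 2584461.
The interval is |2581546 − 2584461| = 2915 days.

2915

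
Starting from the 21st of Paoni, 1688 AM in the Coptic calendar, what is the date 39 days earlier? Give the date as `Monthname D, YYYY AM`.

JDN of the 21st of Paoni, 1688 AM = 2441497.
2441497 − 39 = 2441458.
JDN 2441458 in the Coptic calendar is Pashons 12, 1688 AM.

Pashons 12, 1688 AM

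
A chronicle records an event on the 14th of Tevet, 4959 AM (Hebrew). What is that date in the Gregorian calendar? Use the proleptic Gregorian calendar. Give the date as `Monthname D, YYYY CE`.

Julian Day Number of the source date = 2158976.
Converting JDN 2158976 to the Gregorian calendar gives 22 December 1198 CE.

December 22, 1198 CE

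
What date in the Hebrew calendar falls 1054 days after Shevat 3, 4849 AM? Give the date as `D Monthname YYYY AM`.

24 Kislev 4852 AM

Counting 1054 days forward from JDN 2118832 reaches JDN 2119886, which is 24 Kislev 4852 AM.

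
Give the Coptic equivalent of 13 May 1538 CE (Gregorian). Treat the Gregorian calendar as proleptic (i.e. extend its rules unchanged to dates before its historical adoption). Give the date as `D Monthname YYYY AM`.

8 Pashons 1254 AM

Julian Day Number of the source date = 2282935.
Converting JDN 2282935 to the Coptic calendar gives 8 Pashons 1254 AM.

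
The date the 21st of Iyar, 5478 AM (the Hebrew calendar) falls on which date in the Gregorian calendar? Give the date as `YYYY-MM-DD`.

Julian Day Number of the source date = 2348688.
Converting JDN 2348688 to the Gregorian calendar gives 22 May 1718 CE.

1718-05-22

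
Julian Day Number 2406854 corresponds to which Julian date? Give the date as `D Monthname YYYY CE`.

JDN 2406854 is 22 August 1877 in the Gregorian calendar.
In the Julian calendar that day is 10 August 1877 CE.

10 August 1877 CE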